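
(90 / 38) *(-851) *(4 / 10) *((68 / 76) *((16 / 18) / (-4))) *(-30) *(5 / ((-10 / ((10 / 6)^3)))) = 36167500 / 3249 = 11131.89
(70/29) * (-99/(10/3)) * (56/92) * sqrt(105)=-29106 * sqrt(105)/667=-447.15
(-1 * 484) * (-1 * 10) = 4840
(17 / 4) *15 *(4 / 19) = 255 / 19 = 13.42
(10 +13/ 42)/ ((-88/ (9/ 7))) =-1299/ 8624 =-0.15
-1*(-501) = 501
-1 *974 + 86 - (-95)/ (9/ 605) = 49483/ 9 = 5498.11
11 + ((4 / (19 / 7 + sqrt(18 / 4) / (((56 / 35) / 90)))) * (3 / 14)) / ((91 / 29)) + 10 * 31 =469800 * sqrt(2) / 290082949 + 651816280611 / 2030580643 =321.00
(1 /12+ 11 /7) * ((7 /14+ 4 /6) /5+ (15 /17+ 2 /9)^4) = 1311594297661 /460304276040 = 2.85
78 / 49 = 1.59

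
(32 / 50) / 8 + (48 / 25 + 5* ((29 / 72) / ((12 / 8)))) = 361 / 108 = 3.34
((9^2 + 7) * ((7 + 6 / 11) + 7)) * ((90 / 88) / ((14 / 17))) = 122400 / 77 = 1589.61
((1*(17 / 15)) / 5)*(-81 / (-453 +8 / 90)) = 4131 / 101905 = 0.04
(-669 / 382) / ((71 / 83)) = -55527 / 27122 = -2.05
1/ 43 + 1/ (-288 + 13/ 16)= 3907/ 197585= 0.02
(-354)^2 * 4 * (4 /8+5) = 2756952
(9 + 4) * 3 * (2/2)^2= 39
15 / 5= 3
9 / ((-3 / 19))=-57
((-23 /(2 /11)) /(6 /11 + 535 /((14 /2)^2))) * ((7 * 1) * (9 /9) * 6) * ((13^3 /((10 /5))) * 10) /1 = -31457821395 /6179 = -5091086.16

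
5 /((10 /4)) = 2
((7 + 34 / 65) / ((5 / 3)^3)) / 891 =163 / 89375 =0.00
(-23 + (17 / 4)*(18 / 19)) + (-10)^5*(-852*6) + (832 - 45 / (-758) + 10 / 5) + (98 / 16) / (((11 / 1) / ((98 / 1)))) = 511200869.65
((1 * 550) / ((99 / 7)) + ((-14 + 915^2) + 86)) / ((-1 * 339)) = -7536023 / 3051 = -2470.02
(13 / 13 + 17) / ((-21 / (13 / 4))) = -39 / 14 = -2.79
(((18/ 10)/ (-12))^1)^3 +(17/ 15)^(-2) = 1792197/ 2312000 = 0.78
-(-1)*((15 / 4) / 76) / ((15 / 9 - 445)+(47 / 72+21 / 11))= -1485 / 13265458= -0.00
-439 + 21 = -418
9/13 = 0.69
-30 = -30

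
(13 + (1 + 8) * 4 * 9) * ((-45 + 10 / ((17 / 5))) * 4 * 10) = -9638200 / 17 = -566952.94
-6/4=-3/2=-1.50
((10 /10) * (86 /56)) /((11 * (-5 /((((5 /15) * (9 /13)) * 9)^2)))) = -31347 /260260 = -0.12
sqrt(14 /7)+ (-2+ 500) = sqrt(2)+ 498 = 499.41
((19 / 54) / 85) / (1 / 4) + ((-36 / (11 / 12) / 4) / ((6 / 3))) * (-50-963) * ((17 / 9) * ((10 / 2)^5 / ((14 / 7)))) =370520578543 / 25245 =14676988.65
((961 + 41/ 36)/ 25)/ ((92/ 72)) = 34637/ 1150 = 30.12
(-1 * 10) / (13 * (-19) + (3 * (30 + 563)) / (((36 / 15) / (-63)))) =40 / 187783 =0.00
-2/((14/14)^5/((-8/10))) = 8/5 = 1.60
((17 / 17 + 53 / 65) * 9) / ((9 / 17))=2006 / 65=30.86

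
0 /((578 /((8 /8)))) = 0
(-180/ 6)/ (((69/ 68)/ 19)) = -12920/ 23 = -561.74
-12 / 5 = -2.40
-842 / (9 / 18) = -1684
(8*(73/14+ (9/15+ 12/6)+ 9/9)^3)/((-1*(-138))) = 234885113/5916750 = 39.70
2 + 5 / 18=41 / 18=2.28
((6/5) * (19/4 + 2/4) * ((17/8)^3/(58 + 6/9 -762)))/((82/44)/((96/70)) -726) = 1802493/15196388800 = 0.00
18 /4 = 9 /2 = 4.50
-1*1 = -1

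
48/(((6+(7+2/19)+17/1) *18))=38/429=0.09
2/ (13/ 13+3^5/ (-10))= -20/ 233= -0.09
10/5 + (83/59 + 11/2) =1051/118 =8.91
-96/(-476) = 24/119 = 0.20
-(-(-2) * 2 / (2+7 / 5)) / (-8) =0.15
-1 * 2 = -2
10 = 10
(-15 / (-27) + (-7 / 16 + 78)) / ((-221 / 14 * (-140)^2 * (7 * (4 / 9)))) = -1607 / 19801600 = -0.00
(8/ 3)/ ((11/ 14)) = 112/ 33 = 3.39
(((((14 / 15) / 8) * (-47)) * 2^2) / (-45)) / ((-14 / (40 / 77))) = -188 / 10395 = -0.02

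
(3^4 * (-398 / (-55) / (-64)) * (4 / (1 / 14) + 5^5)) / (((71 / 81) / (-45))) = 37379138931 / 24992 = 1495644.16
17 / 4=4.25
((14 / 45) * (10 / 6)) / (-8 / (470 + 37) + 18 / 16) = 18928 / 40491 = 0.47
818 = 818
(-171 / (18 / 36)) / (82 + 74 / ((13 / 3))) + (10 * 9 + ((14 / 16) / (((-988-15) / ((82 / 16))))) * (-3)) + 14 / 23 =87.17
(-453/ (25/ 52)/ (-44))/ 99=1963/ 9075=0.22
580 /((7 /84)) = 6960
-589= -589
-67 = -67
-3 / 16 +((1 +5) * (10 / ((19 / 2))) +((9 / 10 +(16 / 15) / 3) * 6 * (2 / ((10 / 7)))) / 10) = 818857 / 114000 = 7.18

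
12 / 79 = 0.15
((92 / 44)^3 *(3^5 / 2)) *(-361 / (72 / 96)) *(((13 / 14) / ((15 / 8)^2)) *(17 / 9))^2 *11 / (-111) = 439344515823616 / 33317274375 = 13186.69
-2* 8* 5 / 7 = -80 / 7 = -11.43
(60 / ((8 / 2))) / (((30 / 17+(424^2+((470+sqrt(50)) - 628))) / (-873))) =-339881458320 / 4662041044423+18922275 * sqrt(2) / 9324082088846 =-0.07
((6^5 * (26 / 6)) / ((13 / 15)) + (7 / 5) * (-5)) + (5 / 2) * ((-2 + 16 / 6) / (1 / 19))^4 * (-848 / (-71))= 4644046943 / 5751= 807519.90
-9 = -9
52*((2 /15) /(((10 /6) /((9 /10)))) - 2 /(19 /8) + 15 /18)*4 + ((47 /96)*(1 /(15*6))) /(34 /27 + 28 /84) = 257940383 /19608000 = 13.15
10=10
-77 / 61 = -1.26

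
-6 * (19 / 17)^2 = -2166 / 289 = -7.49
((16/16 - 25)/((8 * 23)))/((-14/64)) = 96/161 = 0.60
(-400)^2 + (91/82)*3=13120273/82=160003.33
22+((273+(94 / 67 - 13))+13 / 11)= 209739 / 737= 284.58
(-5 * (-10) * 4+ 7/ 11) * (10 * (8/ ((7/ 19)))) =3354640/ 77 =43566.75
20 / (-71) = -0.28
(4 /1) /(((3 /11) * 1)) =44 /3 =14.67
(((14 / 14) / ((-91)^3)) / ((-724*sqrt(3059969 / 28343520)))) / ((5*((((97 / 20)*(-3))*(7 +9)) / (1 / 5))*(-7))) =81*sqrt(6270) / 46841865011561620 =0.00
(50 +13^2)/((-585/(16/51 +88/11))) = -30952/9945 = -3.11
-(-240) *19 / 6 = 760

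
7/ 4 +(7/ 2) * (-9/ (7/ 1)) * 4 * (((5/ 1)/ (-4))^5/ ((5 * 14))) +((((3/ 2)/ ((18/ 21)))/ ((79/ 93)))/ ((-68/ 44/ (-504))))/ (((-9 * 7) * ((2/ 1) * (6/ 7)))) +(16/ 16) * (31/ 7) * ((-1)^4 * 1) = 7148103/ 9626624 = 0.74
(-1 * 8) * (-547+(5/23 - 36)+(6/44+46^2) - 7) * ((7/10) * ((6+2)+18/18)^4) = -14188411818/253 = -56080679.12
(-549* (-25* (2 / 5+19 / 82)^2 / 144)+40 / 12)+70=35944303 / 322752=111.37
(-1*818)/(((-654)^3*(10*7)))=409/9790419240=0.00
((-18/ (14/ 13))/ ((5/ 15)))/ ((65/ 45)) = -243/ 7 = -34.71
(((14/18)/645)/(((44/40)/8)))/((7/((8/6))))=64/38313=0.00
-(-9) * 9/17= 81/17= 4.76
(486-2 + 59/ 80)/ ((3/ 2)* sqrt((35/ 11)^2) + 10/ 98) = 99.44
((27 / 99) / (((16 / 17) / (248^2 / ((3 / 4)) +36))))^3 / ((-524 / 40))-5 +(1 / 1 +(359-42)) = -5722669806671708639 / 5579552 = -1025650411838.03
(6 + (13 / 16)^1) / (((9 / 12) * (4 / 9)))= 327 / 16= 20.44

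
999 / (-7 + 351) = 2.90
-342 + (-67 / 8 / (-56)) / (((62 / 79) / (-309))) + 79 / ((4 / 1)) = -10586353 / 27776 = -381.13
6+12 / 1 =18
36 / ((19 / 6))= 216 / 19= 11.37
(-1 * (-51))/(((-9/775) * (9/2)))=-26350/27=-975.93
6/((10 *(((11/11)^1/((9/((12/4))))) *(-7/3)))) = -0.77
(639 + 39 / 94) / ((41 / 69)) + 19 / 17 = 70576391 / 65518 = 1077.21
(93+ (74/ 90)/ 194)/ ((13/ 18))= 128.78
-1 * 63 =-63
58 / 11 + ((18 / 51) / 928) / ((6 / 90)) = 5.28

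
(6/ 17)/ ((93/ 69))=0.26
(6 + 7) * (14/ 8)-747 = -2897/ 4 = -724.25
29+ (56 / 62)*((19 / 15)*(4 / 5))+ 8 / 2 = 33.92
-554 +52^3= 140054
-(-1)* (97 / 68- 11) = -651 / 68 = -9.57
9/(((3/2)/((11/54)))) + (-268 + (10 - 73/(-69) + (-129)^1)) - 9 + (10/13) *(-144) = -1357580/2691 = -504.49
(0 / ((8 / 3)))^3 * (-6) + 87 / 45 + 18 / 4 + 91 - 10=2623 / 30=87.43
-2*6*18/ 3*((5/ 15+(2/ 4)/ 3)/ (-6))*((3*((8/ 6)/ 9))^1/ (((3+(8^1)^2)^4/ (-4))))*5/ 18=-80/ 544080267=-0.00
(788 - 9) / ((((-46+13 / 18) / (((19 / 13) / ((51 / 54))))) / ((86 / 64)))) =-51551883 / 1440920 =-35.78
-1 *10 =-10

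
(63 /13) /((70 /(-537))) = -37.18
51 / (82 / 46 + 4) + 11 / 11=1306 / 133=9.82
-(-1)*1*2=2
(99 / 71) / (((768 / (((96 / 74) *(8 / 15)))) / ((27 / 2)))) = 891 / 52540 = 0.02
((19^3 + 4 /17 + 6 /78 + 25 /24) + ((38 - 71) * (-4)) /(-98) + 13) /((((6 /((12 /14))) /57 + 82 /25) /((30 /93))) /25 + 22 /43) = 4559899420590625 /619471515572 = 7360.95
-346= -346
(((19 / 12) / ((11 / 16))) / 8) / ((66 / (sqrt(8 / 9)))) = 19 *sqrt(2) / 6534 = 0.00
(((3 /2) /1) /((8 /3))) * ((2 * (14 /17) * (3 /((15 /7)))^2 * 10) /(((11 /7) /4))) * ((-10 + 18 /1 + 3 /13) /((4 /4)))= 4624326 /12155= 380.45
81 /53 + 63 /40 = 6579 /2120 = 3.10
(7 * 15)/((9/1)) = 11.67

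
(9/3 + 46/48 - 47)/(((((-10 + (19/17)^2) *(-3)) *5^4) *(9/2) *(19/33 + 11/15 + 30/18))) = -3283907/16763476500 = -0.00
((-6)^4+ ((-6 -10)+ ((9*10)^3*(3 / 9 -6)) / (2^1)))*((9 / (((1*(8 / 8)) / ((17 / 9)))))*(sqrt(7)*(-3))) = 278532051.34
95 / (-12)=-95 / 12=-7.92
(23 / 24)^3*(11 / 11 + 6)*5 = 425845 / 13824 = 30.80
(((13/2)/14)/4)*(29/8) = 377/896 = 0.42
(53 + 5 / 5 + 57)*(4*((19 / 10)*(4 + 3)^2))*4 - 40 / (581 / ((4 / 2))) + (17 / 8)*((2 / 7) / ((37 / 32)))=17772213456 / 107485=165345.99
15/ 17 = 0.88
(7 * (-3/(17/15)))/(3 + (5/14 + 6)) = -1.98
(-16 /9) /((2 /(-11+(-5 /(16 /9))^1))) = 221 /18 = 12.28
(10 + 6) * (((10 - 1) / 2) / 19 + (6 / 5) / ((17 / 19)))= 40776 / 1615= 25.25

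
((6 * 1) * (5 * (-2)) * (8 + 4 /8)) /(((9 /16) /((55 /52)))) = -37400 /39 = -958.97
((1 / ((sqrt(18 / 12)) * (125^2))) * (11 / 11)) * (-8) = -8 * sqrt(6) / 46875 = -0.00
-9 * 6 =-54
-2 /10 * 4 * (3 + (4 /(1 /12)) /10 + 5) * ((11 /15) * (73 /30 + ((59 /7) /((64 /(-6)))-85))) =24646952 /39375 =625.95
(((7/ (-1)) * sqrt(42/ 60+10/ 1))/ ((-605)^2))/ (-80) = 7 * sqrt(1070)/ 292820000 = 0.00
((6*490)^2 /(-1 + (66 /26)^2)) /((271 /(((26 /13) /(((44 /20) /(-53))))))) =-19355181300 /68563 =-282297.76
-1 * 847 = -847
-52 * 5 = -260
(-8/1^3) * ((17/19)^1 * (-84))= 11424/19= 601.26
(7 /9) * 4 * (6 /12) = 14 /9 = 1.56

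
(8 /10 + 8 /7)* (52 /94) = 1768 /1645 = 1.07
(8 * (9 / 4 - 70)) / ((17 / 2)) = -1084 / 17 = -63.76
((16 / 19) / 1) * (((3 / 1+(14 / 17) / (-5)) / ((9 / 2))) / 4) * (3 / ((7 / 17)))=1928 / 1995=0.97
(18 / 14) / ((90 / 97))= 97 / 70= 1.39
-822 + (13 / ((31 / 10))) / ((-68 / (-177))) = -854883 / 1054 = -811.08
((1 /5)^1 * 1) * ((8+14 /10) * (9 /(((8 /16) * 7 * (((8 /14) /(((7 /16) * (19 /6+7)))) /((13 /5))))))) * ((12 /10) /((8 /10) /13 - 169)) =-30524949 /43924000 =-0.69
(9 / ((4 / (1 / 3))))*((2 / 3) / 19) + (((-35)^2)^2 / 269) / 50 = 570372 / 5111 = 111.60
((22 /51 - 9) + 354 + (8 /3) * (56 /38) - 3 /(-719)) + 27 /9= 245496829 /696711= 352.37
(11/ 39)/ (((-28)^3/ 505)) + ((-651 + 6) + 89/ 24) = -549033307/ 856128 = -641.30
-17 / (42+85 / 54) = -918 / 2353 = -0.39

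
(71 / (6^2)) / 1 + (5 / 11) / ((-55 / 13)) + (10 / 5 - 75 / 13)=-1.90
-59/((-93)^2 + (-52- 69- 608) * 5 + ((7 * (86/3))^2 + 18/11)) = -5841/4482002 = -0.00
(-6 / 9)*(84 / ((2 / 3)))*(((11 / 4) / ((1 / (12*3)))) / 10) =-4158 / 5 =-831.60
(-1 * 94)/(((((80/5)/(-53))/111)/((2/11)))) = 276501/44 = 6284.11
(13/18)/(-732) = -13/13176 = -0.00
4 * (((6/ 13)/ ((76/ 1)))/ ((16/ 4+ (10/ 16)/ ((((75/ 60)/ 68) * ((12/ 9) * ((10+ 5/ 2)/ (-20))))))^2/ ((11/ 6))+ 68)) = 825/ 27396746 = 0.00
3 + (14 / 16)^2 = 3.77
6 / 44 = 3 / 22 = 0.14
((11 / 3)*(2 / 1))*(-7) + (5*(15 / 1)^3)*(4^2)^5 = 53084159846 / 3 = 17694719948.67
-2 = -2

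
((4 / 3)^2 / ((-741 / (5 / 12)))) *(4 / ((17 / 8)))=-640 / 340119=-0.00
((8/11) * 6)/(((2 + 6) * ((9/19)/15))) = 190/11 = 17.27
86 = 86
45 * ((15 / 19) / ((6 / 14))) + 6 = 1689 / 19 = 88.89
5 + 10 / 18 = 5.56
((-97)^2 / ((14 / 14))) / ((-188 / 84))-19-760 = -234202 / 47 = -4983.02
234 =234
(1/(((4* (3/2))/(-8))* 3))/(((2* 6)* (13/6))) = -0.02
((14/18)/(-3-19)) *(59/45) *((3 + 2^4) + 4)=-9499/8910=-1.07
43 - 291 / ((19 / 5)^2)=8248 / 361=22.85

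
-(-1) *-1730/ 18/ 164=-865/ 1476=-0.59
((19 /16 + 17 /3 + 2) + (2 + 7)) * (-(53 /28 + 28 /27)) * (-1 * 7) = 1898255 /5184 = 366.18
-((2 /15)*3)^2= -4 /25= -0.16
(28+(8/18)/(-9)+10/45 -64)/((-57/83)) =240866/4617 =52.17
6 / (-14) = -3 / 7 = -0.43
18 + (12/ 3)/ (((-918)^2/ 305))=3792563/ 210681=18.00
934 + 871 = 1805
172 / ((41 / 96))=402.73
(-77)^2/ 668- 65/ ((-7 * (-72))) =8.75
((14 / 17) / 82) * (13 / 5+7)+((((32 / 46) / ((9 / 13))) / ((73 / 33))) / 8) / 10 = 0.10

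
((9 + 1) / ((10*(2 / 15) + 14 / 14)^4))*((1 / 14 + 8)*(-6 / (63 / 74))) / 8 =-564435 / 235298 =-2.40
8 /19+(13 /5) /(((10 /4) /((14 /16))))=2529 /1900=1.33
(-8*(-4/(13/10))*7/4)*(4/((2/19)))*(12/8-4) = -53200/13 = -4092.31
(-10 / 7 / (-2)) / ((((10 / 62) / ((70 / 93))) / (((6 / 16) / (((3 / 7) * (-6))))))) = -35 / 72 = -0.49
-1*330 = -330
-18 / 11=-1.64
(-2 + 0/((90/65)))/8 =-1/4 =-0.25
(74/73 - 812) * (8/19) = -341.47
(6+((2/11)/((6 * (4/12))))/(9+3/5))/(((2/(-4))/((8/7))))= -3173/231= -13.74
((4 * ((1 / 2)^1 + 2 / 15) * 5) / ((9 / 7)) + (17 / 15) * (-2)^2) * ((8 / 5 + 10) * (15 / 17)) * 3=112636 / 255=441.71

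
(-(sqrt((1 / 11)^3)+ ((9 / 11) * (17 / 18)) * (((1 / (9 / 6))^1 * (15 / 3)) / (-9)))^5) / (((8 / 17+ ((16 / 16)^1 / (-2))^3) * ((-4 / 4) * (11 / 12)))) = -318977650019200 / 48187778486791383+ 17495737579904 * sqrt(11) / 19632057902026119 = -0.00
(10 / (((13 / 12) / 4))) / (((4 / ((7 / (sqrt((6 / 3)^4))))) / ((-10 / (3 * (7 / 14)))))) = -1400 / 13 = -107.69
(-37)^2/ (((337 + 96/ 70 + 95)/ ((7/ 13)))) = 335405/ 197184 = 1.70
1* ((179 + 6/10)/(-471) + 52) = 121562/2355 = 51.62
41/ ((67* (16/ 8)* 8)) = 41/ 1072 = 0.04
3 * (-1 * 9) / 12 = -9 / 4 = -2.25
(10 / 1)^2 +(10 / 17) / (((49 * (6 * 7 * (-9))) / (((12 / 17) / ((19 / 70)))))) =242152900 / 2421531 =100.00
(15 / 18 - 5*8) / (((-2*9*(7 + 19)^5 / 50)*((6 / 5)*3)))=29375 / 11548697472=0.00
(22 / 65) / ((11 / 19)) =38 / 65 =0.58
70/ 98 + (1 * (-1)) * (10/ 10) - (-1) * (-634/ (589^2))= -698280/ 2428447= -0.29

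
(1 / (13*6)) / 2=1 / 156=0.01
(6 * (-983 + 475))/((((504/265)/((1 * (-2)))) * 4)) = 33655/42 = 801.31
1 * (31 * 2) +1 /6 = 62.17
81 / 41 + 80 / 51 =7411 / 2091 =3.54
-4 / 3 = -1.33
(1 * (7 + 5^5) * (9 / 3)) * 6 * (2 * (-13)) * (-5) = 7328880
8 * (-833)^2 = 5551112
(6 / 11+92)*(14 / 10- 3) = -8144 / 55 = -148.07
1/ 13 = 0.08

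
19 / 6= 3.17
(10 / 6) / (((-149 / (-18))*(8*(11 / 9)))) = 135 / 6556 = 0.02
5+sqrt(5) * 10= 5+10 * sqrt(5)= 27.36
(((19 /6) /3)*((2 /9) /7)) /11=0.00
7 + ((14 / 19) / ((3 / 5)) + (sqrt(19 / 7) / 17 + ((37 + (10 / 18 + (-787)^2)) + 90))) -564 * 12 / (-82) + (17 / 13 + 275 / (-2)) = sqrt(133) / 119 + 112917268301 / 182286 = 619451.22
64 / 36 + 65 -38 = 259 / 9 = 28.78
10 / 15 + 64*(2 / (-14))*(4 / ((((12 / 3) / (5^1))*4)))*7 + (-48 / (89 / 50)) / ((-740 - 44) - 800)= -232952 / 2937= -79.32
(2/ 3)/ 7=2/ 21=0.10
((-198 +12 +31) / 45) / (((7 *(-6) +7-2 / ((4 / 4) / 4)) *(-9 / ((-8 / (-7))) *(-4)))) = 62 / 24381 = 0.00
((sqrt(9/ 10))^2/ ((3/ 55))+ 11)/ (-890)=-11/ 356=-0.03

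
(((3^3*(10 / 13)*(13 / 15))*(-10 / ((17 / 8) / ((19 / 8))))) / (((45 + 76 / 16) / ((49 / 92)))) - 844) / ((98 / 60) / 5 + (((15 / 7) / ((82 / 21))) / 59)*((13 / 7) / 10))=-334452366242400 / 129801674081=-2576.64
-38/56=-19/28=-0.68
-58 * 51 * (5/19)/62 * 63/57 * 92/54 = -793730/33573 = -23.64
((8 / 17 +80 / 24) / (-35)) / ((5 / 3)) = -194 / 2975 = -0.07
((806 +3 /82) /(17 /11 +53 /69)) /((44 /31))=141377205 /575968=245.46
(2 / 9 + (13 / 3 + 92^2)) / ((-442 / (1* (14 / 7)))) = -76217 / 1989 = -38.32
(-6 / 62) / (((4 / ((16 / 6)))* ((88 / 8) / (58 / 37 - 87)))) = 0.50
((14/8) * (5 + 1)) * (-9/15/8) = -63/80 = -0.79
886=886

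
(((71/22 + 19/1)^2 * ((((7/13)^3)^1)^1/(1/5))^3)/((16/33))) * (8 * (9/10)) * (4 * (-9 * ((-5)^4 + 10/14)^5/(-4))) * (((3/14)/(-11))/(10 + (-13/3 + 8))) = -225902586886115535892597500000/52608921389453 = -4293997689361567.67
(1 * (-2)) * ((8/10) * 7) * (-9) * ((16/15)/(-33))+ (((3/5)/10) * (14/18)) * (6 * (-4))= -4.38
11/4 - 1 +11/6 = 43/12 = 3.58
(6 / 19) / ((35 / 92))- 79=-51983 / 665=-78.17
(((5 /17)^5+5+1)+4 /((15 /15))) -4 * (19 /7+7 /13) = -388756443 /129206987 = -3.01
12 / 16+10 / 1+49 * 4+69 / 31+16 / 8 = 26161 / 124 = 210.98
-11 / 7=-1.57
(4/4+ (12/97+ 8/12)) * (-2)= -1042/291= -3.58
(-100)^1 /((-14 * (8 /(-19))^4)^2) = -424589076025 /822083584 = -516.48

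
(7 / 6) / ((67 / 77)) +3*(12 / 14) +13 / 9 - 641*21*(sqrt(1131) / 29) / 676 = 45221 / 8442 - 13461*sqrt(1131) / 19604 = -17.74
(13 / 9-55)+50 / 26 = -6041 / 117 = -51.63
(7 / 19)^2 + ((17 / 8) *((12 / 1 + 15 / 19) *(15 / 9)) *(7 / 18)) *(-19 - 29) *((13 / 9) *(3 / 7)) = -188906 / 361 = -523.29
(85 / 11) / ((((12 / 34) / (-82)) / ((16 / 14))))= -473960 / 231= -2051.77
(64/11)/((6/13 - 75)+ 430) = 0.02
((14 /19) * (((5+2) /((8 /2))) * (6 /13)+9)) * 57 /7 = 765 /13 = 58.85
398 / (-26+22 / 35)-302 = -141053 / 444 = -317.69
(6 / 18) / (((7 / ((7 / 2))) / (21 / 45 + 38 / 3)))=197 / 90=2.19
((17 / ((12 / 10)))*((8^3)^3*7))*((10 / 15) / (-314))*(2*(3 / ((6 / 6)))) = -79859548160 / 471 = -169553180.81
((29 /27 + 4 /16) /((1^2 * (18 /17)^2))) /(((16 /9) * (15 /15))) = 0.66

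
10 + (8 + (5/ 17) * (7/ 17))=18.12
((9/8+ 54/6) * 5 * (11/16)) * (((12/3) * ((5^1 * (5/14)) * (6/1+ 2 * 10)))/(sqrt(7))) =1447875 * sqrt(7)/1568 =2443.06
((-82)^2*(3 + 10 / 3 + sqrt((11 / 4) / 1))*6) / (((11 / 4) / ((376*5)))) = 151693440*sqrt(11) / 11 + 1921450240 / 11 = 220414587.60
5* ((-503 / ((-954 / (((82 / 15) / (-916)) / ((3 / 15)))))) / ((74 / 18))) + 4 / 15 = 6669529 / 26944140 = 0.25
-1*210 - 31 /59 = -12421 /59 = -210.53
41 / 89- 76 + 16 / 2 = -6011 / 89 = -67.54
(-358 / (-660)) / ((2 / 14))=1253 / 330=3.80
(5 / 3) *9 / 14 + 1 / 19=299 / 266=1.12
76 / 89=0.85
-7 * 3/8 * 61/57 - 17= -3011/152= -19.81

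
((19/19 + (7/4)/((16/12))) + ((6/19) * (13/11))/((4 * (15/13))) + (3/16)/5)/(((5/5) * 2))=10161/8360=1.22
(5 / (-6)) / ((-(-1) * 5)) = -1 / 6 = -0.17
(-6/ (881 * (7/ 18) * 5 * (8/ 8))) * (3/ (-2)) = 162/ 30835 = 0.01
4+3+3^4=88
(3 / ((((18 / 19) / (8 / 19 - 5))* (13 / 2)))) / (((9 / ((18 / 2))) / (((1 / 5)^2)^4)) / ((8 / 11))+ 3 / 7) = -1624 / 391015937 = -0.00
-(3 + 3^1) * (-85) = 510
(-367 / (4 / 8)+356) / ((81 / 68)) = -952 / 3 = -317.33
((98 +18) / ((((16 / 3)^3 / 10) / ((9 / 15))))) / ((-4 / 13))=-30537 / 2048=-14.91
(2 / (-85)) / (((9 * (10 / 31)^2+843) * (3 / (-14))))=26908 / 206810865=0.00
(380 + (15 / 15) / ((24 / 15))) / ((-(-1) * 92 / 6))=9135 / 368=24.82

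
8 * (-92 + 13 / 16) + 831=203 / 2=101.50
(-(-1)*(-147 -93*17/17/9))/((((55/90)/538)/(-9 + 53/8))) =3618588/11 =328962.55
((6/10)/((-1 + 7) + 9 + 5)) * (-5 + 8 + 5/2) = 33/200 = 0.16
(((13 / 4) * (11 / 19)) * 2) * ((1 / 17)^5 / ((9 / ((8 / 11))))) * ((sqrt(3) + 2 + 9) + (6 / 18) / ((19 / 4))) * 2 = 104 * sqrt(3) / 242795547 + 65624 / 13839346179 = 0.00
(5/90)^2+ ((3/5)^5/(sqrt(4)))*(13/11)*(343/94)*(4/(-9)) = -37391707/523462500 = -0.07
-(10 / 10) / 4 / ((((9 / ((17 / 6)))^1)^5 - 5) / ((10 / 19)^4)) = -3549642500 / 58913659172219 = -0.00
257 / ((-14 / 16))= -2056 / 7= -293.71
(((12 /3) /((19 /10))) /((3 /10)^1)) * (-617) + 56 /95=-1233832 /285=-4329.24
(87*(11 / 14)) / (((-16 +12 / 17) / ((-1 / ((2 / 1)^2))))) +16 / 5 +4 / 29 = 1881209 / 422240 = 4.46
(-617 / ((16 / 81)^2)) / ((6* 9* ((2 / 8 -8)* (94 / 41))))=6147171 / 372992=16.48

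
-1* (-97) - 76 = 21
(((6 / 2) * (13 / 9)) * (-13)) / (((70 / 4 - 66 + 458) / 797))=-20722 / 189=-109.64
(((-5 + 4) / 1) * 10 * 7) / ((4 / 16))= -280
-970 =-970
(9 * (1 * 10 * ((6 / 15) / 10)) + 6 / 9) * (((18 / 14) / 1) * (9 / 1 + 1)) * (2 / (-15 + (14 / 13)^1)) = -7.88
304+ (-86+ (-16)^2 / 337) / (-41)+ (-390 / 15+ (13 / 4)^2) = 64252705 / 221072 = 290.64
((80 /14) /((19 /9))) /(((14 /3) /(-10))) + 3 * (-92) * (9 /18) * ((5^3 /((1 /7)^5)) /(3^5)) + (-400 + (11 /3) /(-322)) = -4140123068801 /3468906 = -1193495.32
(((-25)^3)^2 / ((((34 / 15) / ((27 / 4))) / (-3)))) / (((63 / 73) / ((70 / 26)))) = -12030029296875 / 1768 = -6804315213.16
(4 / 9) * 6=8 / 3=2.67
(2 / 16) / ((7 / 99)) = 99 / 56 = 1.77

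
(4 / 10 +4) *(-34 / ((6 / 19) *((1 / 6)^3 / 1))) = -511632 / 5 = -102326.40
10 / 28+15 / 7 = 5 / 2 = 2.50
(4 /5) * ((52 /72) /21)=26 /945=0.03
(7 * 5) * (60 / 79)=2100 / 79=26.58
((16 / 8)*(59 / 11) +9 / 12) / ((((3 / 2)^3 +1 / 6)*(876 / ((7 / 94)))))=707 / 2566388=0.00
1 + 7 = 8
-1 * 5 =-5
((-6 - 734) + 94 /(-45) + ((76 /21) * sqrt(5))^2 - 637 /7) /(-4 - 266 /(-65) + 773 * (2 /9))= -22003293 /4926656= -4.47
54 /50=27 /25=1.08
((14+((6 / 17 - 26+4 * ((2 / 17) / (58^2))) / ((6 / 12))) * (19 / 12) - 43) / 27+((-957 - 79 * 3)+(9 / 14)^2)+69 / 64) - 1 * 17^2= -5395170191539 / 3631666752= -1485.59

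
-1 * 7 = -7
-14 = -14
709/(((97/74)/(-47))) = -2465902/97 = -25421.67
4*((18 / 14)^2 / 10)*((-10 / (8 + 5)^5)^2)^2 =324000 / 931243224969159172501249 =0.00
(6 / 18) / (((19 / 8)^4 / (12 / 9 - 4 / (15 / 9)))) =-65536 / 5864445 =-0.01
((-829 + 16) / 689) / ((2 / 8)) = -3252 / 689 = -4.72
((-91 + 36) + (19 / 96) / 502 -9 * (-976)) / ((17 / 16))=420667987 / 51204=8215.53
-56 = -56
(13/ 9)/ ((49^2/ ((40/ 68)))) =130/ 367353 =0.00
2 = 2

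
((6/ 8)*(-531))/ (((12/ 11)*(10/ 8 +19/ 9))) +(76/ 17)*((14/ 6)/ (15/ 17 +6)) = -1654021/ 15444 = -107.10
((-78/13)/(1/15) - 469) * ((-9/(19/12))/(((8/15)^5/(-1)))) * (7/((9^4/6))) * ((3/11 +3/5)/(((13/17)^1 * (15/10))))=-9594375/26752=-358.64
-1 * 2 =-2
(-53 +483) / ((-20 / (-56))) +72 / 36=1206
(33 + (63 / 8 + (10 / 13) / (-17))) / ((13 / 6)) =216561 / 11492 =18.84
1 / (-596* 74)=-1 / 44104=-0.00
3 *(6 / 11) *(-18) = -29.45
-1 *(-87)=87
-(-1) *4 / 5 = 4 / 5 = 0.80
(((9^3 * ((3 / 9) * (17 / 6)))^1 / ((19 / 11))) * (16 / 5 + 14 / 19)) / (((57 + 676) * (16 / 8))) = 1.07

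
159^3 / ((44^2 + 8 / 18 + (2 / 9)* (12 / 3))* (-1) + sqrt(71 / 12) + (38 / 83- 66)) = -1996659519235344 / 994869127267- 166149411786* sqrt(213) / 994869127267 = -2009.39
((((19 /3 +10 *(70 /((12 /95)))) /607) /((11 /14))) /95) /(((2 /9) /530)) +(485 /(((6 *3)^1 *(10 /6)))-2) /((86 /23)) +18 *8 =1515368959 /3445332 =439.83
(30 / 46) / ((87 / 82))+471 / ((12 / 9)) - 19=893419 / 2668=334.86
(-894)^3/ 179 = -714516984/ 179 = -3991714.99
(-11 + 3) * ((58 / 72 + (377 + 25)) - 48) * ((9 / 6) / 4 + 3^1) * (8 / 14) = -38319 / 7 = -5474.14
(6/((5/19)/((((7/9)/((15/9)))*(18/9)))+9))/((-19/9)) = -252/823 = -0.31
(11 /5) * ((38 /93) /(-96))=-209 /22320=-0.01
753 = 753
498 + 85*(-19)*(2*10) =-31802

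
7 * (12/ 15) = 28/ 5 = 5.60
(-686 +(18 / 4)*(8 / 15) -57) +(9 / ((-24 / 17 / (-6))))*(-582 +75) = -402667 / 20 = -20133.35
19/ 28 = 0.68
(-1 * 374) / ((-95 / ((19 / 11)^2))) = 646 / 55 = 11.75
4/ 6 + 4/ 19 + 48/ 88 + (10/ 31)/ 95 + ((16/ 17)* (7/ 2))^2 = 68964934/ 5617293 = 12.28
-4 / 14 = -2 / 7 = -0.29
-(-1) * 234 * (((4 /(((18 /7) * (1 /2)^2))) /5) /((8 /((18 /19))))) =34.48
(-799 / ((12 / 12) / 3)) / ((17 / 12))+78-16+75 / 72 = -39095 / 24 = -1628.96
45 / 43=1.05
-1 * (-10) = 10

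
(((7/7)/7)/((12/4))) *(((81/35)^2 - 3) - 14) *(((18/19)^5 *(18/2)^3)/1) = -308.47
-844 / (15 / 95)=-16036 / 3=-5345.33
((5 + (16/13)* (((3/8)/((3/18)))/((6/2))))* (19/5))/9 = 1463/585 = 2.50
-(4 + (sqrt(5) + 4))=-8 - sqrt(5)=-10.24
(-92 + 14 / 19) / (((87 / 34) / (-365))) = 13018.11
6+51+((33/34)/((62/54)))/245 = 14720001/258230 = 57.00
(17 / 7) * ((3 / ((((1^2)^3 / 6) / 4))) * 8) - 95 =9127 / 7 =1303.86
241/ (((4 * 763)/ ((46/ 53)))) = 5543/ 80878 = 0.07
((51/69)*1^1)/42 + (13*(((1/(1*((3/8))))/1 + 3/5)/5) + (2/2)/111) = 7612993/893550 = 8.52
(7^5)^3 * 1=4747561509943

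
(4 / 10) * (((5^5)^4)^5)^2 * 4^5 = 25489470578119236432462086364283388889457672883081900577182173654178606424208930575089437995522922975055735150817781686782836914062500000000000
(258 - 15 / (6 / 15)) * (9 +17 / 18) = 8771 / 4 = 2192.75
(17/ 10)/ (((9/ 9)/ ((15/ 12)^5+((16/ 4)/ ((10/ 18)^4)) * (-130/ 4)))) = -2962920463/ 1280000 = -2314.78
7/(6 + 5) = 7/11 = 0.64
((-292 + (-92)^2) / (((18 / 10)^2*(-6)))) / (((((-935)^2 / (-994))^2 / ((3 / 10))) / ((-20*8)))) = 0.03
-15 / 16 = -0.94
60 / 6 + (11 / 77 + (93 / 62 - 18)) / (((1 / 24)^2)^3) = -21881290682 / 7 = -3125898668.86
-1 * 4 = -4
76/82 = 38/41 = 0.93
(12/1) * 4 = 48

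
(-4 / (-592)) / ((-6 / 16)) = -2 / 111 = -0.02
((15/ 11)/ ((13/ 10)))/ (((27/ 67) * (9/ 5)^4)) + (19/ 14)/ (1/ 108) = 8678207432/ 59108049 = 146.82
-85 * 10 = -850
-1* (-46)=46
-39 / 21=-13 / 7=-1.86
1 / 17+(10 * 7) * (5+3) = 9521 / 17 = 560.06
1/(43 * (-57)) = -1/2451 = -0.00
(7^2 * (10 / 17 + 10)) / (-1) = -8820 / 17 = -518.82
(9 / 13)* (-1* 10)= -90 / 13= -6.92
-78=-78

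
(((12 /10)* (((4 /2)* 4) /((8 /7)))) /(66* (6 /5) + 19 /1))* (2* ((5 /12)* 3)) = 105 /491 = 0.21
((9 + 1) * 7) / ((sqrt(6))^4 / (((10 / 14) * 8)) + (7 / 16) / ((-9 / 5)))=7200 / 623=11.56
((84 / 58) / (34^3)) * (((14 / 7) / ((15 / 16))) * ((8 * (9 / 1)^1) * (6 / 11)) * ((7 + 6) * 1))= 314496 / 7836235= 0.04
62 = 62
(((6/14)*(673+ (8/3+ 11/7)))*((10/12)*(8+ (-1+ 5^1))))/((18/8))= 568880/441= 1289.98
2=2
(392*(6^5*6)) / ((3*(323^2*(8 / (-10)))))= -7620480 / 104329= -73.04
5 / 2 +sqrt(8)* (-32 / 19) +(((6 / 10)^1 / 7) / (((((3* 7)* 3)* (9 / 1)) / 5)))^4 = 15318258041207 / 6127303216482-64* sqrt(2) / 19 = -2.26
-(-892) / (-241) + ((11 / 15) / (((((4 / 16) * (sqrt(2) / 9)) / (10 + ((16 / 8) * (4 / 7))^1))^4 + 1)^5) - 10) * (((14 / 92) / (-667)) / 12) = -744716908683078193962034041605704018934680207724521259688799430837974765553 / 201216724810830548818564098097649106781011005751856699305108391746679687500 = -3.70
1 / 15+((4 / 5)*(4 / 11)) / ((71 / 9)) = 1213 / 11715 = 0.10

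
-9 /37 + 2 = 65 /37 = 1.76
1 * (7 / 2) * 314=1099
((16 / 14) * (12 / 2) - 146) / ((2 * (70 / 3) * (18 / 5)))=-487 / 588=-0.83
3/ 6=1/ 2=0.50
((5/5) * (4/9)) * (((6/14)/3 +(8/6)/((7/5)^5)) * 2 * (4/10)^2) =630496/11344725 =0.06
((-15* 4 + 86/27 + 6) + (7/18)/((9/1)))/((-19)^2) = -8225/58482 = -0.14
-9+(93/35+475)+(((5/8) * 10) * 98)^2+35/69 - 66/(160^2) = 2322266545981/6182400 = 375625.41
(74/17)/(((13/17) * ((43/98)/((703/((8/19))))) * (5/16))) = 193729928/2795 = 69313.03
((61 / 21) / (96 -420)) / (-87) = 61 / 591948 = 0.00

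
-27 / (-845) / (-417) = -9 / 117455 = -0.00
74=74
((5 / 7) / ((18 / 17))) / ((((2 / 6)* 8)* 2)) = 85 / 672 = 0.13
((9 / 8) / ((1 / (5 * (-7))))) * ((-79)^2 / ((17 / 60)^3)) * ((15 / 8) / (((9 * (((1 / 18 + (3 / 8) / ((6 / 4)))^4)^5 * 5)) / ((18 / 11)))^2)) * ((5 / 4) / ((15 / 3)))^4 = -41311434894771395746389.03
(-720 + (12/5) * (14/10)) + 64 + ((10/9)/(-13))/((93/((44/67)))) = -11894815532/18225675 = -652.64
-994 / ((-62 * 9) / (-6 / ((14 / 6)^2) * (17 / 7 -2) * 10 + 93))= 716603 / 4557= 157.25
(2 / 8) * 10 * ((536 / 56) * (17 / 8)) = 5695 / 112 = 50.85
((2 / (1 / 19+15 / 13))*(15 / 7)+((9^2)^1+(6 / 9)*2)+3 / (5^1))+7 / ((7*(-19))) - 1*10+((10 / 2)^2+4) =105.43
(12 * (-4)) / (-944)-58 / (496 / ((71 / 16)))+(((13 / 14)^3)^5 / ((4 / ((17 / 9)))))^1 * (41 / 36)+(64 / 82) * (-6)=-75202331008636604677766567 / 15119001109449076001734656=-4.97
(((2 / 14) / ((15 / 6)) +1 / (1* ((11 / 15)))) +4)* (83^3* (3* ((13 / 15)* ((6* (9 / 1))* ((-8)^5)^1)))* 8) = -219600720294838272 / 1925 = -114078296257058.84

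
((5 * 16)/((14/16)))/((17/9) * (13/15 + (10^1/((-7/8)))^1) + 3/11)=-237600/51137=-4.65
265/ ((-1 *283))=-265/ 283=-0.94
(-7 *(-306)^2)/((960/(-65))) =710073/16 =44379.56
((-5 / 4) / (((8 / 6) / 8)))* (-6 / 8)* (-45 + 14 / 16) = -15885 / 64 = -248.20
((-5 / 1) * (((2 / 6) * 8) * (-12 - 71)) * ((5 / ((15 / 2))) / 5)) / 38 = 664 / 171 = 3.88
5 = 5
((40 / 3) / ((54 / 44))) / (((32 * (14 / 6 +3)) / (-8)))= -55 / 108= -0.51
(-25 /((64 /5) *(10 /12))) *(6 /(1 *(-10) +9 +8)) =-2.01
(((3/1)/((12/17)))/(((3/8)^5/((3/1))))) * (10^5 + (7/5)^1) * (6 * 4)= 185687932928/45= 4126398509.51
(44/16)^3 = 20.80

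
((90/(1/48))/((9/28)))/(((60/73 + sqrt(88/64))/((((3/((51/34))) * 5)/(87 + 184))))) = -4709376000/8080949 + 1432435200 * sqrt(22)/8080949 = 248.65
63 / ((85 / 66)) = 4158 / 85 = 48.92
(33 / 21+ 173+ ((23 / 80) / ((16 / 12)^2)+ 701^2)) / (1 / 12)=13213555707 / 2240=5898908.80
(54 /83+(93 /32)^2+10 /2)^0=1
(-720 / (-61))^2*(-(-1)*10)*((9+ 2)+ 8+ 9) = 145152000 / 3721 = 39008.87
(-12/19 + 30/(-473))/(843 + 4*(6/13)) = -27066/32901407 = -0.00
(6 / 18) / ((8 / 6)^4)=0.11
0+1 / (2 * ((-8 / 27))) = -27 / 16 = -1.69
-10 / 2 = -5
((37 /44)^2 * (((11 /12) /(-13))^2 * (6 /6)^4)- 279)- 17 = -115253927 /389376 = -296.00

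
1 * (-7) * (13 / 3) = -91 / 3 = -30.33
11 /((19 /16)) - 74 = -1230 /19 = -64.74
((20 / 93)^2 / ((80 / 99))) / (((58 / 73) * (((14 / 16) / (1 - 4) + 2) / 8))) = 385440 / 1142629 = 0.34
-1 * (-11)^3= 1331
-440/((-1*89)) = 440/89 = 4.94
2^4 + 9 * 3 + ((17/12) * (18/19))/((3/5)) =1719/38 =45.24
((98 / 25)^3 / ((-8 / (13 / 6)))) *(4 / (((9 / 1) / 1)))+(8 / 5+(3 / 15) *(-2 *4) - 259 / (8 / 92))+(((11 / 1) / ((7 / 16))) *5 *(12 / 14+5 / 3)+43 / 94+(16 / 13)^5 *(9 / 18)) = -961950512219650846 / 360740156765625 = -2666.60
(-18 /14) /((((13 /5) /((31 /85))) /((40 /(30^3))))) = -0.00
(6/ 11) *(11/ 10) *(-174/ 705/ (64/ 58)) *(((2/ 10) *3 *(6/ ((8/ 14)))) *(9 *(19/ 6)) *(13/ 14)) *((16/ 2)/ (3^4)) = -2.21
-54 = -54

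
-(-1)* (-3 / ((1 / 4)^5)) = -3072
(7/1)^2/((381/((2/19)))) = 98/7239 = 0.01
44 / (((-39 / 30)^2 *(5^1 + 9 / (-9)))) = 1100 / 169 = 6.51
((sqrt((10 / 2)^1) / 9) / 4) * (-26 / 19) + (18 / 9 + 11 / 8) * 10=135 / 4- 13 * sqrt(5) / 342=33.67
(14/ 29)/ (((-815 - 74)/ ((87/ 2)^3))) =-22707/ 508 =-44.70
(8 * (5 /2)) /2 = 10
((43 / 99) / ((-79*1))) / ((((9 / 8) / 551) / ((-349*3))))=66150856 / 23463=2819.37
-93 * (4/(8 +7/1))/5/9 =-124/225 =-0.55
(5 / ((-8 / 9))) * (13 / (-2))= 585 / 16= 36.56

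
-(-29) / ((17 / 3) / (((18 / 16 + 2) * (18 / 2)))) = 19575 / 136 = 143.93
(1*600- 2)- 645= -47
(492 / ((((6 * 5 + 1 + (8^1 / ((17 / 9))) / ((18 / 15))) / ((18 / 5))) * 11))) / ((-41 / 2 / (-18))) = 132192 / 32285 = 4.09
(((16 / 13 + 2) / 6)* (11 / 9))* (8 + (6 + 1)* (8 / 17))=7.43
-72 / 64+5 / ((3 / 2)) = 53 / 24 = 2.21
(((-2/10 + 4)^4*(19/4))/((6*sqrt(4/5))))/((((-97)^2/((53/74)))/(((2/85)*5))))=131233247*sqrt(5)/177547830000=0.00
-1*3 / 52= -3 / 52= -0.06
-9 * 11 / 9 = -11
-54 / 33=-18 / 11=-1.64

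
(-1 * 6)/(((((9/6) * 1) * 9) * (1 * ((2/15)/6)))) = -20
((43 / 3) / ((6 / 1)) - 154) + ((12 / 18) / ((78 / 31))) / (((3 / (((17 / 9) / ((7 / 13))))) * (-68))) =-1031593 / 6804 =-151.62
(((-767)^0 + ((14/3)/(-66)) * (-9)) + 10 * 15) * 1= 1668/11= 151.64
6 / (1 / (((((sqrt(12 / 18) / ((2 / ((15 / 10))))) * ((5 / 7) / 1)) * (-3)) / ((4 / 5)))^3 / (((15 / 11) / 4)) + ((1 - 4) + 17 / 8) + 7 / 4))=21 / 4 - 2784375 * sqrt(6) / 87808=-72.42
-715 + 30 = -685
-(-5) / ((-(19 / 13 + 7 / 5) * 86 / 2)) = -0.04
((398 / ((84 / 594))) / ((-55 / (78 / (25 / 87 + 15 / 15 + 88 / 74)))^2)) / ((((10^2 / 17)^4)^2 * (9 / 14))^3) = 644034923454733399711449502959920152123471 / 546156737500000000000000000000000000000000000000000000000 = 0.00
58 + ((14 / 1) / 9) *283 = 4484 / 9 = 498.22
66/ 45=22/ 15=1.47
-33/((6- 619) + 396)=33/217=0.15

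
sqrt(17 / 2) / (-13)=-sqrt(34) / 26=-0.22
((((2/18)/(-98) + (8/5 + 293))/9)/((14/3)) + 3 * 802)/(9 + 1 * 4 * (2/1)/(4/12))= 446938501/6112260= 73.12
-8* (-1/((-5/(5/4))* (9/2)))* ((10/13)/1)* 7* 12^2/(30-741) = 4480/9243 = 0.48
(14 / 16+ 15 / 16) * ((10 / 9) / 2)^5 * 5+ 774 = 731715941 / 944784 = 774.48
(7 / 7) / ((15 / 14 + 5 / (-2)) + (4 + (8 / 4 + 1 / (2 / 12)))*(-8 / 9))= -21 / 254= -0.08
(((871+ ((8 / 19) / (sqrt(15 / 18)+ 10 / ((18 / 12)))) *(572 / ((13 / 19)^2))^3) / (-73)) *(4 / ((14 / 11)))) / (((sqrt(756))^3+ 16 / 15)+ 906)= 165 *(-10124429369848-1913587 *sqrt(30)) / (1122667 *(6803+ 34020 *sqrt(21)) *(sqrt(30)+ 40))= -201.10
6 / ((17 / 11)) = 3.88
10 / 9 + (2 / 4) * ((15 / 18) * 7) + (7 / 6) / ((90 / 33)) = 401 / 90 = 4.46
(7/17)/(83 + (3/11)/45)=1155/232832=0.00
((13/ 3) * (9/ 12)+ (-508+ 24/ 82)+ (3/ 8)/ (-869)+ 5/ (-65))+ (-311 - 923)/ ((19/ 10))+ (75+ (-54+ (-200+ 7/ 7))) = -93777256407/ 70402904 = -1332.01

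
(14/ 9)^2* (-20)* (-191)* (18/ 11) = 1497440/ 99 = 15125.66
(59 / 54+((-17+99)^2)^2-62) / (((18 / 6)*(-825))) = -488290843 / 26730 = -18267.52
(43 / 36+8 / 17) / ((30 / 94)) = 47893 / 9180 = 5.22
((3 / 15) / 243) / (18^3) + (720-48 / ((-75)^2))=637721641853 / 885735000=719.99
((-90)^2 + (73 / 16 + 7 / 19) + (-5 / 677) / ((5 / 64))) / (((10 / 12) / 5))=5004120501 / 102904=48629.02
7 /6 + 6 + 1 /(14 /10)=331 /42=7.88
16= 16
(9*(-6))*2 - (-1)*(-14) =-122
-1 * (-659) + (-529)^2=280500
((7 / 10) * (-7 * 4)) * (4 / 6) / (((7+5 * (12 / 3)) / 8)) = -1568 / 405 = -3.87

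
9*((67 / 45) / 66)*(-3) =-67 / 110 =-0.61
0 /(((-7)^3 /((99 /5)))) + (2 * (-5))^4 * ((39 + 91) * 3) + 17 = 3900017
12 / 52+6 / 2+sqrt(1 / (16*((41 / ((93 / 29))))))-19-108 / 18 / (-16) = -1601 / 104+sqrt(110577) / 4756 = -15.32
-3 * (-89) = 267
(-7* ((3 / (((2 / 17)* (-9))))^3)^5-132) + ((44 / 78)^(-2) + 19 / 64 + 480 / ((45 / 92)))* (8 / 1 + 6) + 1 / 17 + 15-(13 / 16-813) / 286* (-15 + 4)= 42628698.71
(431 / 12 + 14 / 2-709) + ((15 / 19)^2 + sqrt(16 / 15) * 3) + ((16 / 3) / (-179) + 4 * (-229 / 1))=-408777173 / 258476 + 4 * sqrt(15) / 5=-1578.39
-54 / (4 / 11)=-297 / 2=-148.50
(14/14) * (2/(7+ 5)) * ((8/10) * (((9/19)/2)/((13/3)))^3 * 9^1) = 59049/301384460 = 0.00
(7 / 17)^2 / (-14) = -7 / 578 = -0.01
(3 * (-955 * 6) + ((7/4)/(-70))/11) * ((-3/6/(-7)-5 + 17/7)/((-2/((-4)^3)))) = 15127202/11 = 1375200.18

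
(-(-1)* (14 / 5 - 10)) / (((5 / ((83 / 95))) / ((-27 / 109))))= 80676 / 258875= 0.31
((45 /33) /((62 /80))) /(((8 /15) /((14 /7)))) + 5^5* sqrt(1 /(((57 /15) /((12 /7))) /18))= 8911.64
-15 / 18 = -0.83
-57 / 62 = -0.92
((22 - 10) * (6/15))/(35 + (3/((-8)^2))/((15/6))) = 768/5603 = 0.14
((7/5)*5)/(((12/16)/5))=140/3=46.67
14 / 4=7 / 2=3.50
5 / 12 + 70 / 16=115 / 24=4.79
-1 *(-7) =7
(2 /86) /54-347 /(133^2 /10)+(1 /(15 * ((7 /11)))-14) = -2893853437 /205369290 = -14.09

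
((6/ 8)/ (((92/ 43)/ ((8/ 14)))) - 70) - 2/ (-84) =-134807/ 1932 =-69.78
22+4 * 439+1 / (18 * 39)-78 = 1193401 / 702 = 1700.00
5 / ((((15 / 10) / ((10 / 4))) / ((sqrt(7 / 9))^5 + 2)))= 21.11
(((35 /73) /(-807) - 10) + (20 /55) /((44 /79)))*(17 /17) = -66632576 /7128231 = -9.35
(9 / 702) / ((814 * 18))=0.00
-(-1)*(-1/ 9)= -1/ 9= -0.11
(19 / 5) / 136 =19 / 680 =0.03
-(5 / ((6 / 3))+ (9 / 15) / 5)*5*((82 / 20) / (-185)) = 5371 / 18500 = 0.29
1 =1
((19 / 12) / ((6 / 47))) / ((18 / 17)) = 15181 / 1296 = 11.71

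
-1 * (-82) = 82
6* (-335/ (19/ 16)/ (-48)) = 670/ 19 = 35.26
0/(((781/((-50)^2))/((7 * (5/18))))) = 0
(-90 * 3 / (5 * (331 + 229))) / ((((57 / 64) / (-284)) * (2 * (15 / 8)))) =27264 / 3325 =8.20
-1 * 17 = -17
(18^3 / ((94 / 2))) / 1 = 5832 / 47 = 124.09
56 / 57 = 0.98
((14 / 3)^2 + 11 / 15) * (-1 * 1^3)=-1013 / 45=-22.51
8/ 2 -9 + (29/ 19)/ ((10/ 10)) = -66/ 19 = -3.47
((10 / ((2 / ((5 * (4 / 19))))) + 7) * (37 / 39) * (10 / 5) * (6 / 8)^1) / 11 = 8621 / 5434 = 1.59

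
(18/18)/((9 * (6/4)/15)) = 10/9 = 1.11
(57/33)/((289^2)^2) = 19/76733331851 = 0.00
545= 545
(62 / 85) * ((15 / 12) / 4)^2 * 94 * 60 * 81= 8851275 / 272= 32541.45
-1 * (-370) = 370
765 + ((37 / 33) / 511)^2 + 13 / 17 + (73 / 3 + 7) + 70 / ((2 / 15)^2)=45775353984013 / 9668266146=4734.60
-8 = -8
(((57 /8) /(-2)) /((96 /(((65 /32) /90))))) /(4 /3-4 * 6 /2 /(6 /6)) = 247 /3145728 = 0.00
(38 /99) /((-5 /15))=-38 /33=-1.15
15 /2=7.50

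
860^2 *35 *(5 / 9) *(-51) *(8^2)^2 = -9012469760000 / 3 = -3004156586666.67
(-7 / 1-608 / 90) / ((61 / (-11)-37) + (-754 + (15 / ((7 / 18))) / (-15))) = 47663 / 2768940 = 0.02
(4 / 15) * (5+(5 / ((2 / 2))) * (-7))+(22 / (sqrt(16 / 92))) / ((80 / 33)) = -8+363 * sqrt(23) / 80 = 13.76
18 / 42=3 / 7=0.43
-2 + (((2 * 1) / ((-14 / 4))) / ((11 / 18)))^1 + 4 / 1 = 82 / 77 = 1.06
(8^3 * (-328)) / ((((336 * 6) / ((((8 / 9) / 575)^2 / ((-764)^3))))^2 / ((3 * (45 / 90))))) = -82 / 46068223398139334224799391796875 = -0.00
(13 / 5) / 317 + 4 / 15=1307 / 4755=0.27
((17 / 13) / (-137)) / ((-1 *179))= 17 / 318799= 0.00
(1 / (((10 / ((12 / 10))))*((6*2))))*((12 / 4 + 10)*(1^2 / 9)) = 0.01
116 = 116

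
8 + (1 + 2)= 11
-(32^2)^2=-1048576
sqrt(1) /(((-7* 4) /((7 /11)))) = -1 /44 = -0.02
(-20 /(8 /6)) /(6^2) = -5 /12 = -0.42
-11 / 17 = -0.65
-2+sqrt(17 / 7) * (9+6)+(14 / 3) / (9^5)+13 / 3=413357 / 177147+15 * sqrt(119) / 7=25.71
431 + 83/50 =21633/50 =432.66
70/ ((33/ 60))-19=1191/ 11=108.27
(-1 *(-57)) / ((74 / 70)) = 1995 / 37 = 53.92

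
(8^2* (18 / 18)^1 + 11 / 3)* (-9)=-609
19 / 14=1.36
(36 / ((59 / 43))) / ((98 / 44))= 34056 / 2891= 11.78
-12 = -12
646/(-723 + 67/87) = -28101/31417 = -0.89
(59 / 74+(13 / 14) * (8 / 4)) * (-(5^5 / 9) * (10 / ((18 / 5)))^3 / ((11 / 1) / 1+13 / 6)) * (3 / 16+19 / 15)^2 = -327102294921875 / 103099868928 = -3172.67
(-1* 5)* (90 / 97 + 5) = -2875 / 97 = -29.64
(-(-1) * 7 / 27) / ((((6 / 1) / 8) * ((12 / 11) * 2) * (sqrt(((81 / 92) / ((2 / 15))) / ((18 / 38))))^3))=14168 * sqrt(13110) / 532917225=0.00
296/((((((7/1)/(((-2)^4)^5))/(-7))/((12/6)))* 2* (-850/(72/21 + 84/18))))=310378496/105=2955985.68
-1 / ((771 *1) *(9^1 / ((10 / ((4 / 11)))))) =-55 / 13878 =-0.00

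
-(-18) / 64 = 9 / 32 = 0.28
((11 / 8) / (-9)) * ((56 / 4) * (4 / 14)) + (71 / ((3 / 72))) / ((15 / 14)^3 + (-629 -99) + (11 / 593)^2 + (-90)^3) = -7775042655072691 / 12674366967091842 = -0.61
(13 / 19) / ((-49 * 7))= -13 / 6517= -0.00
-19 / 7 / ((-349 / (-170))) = -3230 / 2443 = -1.32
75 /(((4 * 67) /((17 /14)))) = 1275 /3752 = 0.34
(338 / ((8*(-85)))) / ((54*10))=-169 / 183600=-0.00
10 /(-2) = -5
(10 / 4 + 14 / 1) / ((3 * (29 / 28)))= 154 / 29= 5.31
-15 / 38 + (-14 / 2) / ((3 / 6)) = -547 / 38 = -14.39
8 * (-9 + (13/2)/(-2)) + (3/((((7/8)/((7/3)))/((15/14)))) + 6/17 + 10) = -9410/119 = -79.08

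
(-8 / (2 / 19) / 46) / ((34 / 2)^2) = -38 / 6647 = -0.01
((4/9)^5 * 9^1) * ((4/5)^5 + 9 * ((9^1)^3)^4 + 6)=8133970650673048576/20503125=396718580736.99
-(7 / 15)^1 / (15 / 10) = -14 / 45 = -0.31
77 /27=2.85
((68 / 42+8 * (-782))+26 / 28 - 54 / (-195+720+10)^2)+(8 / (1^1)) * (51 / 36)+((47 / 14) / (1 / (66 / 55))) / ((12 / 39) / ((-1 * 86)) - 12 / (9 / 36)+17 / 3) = -5327798201364497 / 853510928550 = -6242.21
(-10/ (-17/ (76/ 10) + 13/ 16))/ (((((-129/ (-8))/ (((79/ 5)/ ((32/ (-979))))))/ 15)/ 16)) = -940466560/ 18619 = -50511.12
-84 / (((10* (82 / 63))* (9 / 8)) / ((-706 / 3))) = 276752 / 205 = 1350.01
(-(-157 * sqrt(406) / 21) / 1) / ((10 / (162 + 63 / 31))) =53223 * sqrt(406) / 434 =2471.00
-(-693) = 693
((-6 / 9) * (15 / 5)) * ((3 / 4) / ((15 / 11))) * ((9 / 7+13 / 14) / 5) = -341 / 700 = -0.49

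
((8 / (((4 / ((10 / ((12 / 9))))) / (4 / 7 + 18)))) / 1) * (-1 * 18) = -35100 / 7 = -5014.29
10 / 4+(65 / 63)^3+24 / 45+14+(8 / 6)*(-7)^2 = 208701629 / 2500470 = 83.46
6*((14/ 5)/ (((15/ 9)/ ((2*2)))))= 1008/ 25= 40.32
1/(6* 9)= 1/54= 0.02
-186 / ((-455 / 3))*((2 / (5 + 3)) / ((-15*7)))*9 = -837 / 31850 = -0.03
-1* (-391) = 391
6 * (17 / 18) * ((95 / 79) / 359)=1615 / 85083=0.02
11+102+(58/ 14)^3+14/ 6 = 191845/ 1029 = 186.44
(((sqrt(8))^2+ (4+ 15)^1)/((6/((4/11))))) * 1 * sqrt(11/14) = 9 * sqrt(154)/77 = 1.45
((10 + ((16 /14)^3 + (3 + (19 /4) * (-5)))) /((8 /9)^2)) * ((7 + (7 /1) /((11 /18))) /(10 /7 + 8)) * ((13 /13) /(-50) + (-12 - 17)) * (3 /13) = 3330005823 /21683200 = 153.58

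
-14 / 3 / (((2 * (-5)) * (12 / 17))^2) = -2023 / 21600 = -0.09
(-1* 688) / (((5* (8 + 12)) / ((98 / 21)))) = -2408 / 75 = -32.11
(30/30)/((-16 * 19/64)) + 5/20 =3/76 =0.04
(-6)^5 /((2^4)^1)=-486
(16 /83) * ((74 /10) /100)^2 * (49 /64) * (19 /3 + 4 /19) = 25021213 /4731000000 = 0.01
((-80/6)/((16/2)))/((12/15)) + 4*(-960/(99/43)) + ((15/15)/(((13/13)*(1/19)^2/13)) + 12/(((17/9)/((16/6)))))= 6821713/2244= 3039.98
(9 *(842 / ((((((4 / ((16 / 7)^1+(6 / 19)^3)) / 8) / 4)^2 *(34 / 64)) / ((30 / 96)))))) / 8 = 7503976602224640 / 39189218873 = 191480.64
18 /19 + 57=1101 /19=57.95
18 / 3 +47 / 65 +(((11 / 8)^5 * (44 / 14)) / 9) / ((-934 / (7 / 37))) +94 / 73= 8.01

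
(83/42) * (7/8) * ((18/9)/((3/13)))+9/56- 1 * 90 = -74.85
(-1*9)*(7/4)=-63/4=-15.75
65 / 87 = 0.75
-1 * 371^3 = -51064811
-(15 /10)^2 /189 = -1 /84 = -0.01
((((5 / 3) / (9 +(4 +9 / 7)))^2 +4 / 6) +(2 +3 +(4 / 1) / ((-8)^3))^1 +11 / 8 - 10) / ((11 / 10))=-85033 / 31680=-2.68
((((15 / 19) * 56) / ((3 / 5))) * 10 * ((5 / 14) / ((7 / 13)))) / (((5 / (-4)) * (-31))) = 52000 / 4123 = 12.61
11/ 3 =3.67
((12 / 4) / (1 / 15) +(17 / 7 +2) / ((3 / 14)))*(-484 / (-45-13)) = 47674 / 87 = 547.98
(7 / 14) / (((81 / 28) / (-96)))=-448 / 27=-16.59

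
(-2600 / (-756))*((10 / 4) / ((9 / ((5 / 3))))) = 1.59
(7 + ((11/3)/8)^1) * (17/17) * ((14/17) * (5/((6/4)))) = 6265/306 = 20.47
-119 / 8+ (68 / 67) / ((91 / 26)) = -54723 / 3752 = -14.59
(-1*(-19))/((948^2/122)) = 1159/449352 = 0.00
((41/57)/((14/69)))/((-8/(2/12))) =-943/12768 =-0.07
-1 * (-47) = 47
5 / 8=0.62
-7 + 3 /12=-27 /4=-6.75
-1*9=-9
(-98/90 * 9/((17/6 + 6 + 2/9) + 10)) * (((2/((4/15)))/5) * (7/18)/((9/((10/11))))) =-1/33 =-0.03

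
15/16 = 0.94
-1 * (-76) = 76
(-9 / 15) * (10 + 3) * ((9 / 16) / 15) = -117 / 400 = -0.29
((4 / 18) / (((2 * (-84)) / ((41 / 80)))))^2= 1681 / 3657830400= 0.00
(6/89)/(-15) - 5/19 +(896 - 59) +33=7353587/8455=869.73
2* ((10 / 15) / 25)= 4 / 75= 0.05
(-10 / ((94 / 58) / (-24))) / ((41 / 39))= 271440 / 1927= 140.86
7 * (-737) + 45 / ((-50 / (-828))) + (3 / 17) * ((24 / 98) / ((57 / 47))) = -349283243 / 79135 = -4413.76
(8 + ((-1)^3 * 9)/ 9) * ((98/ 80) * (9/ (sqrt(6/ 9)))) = 3087 * sqrt(6)/ 80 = 94.52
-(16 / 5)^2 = -256 / 25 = -10.24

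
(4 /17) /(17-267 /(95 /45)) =-19 /8840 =-0.00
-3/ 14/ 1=-3/ 14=-0.21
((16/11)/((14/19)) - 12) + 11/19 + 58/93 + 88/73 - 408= -4128044491/9932307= -415.62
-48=-48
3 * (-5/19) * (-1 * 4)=60/19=3.16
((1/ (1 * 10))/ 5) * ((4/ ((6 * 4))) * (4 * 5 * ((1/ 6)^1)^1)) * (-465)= -5.17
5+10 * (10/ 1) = 105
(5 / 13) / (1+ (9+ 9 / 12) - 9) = 20 / 91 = 0.22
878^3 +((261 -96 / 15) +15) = 3384182108 / 5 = 676836421.60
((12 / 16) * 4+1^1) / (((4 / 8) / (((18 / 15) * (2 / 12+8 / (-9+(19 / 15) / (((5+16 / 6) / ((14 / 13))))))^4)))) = 11768755917150085681 / 4084898233857008535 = 2.88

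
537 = 537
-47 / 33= -1.42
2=2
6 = 6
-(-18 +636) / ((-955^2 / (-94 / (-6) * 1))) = 9682 / 912025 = 0.01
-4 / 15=-0.27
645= 645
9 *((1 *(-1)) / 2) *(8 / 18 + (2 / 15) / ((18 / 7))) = -67 / 30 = -2.23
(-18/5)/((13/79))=-1422/65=-21.88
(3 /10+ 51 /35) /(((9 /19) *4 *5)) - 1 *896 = -3762421 /4200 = -895.81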